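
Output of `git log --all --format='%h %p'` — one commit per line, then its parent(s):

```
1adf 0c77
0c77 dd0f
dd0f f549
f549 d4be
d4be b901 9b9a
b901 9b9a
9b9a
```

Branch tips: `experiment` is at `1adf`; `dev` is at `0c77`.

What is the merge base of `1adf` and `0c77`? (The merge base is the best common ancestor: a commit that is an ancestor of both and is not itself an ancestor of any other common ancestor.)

Ancestors of 1adf: {0c77, 1adf, 9b9a, b901, d4be, dd0f, f549}.
Ancestors of 0c77: {0c77, 9b9a, b901, d4be, dd0f, f549}.
Common ancestors: {0c77, 9b9a, b901, d4be, dd0f, f549}.
Among these, 0c77 is not an ancestor of any other common ancestor — it is the merge base.

0c77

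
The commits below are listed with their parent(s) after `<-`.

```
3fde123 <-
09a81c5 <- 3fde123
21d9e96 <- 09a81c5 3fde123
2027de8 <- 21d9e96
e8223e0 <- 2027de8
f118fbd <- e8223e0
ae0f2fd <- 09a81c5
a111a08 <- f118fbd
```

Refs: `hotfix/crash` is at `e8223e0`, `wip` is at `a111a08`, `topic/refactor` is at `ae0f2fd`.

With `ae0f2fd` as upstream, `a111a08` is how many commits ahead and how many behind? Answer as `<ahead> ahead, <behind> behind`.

5 ahead, 1 behind

Reachable from a111a08: {09a81c5, 2027de8, 21d9e96, 3fde123, a111a08, e8223e0, f118fbd}.
Reachable from ae0f2fd: {09a81c5, 3fde123, ae0f2fd}.
Only in a111a08's history (ahead): {2027de8, 21d9e96, a111a08, e8223e0, f118fbd} — 5.
Only in ae0f2fd's history (behind): {ae0f2fd} — 1.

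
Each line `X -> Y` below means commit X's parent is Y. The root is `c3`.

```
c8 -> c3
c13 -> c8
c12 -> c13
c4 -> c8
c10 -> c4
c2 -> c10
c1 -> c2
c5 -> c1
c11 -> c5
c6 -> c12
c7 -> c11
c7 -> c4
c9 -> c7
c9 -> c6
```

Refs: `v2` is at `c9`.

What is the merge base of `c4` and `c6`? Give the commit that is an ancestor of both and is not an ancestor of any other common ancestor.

Ancestors of c4: {c3, c4, c8}.
Ancestors of c6: {c12, c13, c3, c6, c8}.
Common ancestors: {c3, c8}.
Among these, c8 is not an ancestor of any other common ancestor — it is the merge base.

c8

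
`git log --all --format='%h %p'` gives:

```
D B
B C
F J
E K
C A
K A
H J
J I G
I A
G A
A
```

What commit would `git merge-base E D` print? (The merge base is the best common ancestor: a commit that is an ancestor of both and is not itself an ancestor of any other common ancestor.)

A

Ancestors of E: {A, E, K}.
Ancestors of D: {A, B, C, D}.
Common ancestors: {A}.
The only common ancestor is A, so it is the merge base.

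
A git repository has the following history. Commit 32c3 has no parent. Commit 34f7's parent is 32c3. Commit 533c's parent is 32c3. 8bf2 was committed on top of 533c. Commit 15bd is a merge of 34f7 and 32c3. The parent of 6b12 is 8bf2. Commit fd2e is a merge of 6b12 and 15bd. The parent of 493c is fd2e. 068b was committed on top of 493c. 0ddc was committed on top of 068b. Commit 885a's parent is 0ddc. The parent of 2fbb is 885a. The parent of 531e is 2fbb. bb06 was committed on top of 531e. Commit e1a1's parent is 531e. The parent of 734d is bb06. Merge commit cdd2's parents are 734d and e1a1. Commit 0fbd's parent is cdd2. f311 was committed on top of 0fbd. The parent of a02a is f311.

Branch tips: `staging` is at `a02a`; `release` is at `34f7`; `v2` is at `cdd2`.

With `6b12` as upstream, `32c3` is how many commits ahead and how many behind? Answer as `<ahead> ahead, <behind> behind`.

Reachable from 32c3: {32c3}.
Reachable from 6b12: {32c3, 533c, 6b12, 8bf2}.
Only in 32c3's history (ahead): {} — 0.
Only in 6b12's history (behind): {533c, 6b12, 8bf2} — 3.

0 ahead, 3 behind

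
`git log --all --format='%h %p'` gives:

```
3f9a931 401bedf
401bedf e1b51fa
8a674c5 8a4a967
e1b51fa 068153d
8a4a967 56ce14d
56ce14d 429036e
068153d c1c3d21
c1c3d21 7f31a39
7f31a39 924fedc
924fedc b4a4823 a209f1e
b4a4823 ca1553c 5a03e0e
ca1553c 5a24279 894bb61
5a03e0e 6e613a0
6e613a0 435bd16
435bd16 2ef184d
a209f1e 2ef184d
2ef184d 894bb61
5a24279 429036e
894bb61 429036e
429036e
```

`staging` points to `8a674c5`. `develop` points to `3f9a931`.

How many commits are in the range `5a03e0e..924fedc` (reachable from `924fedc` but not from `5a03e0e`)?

5

Reachable from 924fedc: {2ef184d, 429036e, 435bd16, 5a03e0e, 5a24279, 6e613a0, 894bb61, 924fedc, a209f1e, b4a4823, ca1553c}.
Reachable from 5a03e0e: {2ef184d, 429036e, 435bd16, 5a03e0e, 6e613a0, 894bb61}.
In 924fedc's history but not 5a03e0e's: {5a24279, 924fedc, a209f1e, b4a4823, ca1553c} — 5 commits.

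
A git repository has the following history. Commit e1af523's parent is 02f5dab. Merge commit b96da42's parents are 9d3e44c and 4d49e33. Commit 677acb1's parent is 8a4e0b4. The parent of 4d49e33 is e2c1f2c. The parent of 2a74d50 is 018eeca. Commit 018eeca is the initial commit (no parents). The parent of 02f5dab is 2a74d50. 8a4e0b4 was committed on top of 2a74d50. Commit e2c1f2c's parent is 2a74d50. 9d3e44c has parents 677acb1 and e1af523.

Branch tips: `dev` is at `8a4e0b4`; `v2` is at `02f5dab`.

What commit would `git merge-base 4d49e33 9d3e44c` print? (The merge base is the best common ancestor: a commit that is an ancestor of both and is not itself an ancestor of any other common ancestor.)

Ancestors of 4d49e33: {018eeca, 2a74d50, 4d49e33, e2c1f2c}.
Ancestors of 9d3e44c: {018eeca, 02f5dab, 2a74d50, 677acb1, 8a4e0b4, 9d3e44c, e1af523}.
Common ancestors: {018eeca, 2a74d50}.
Among these, 2a74d50 is not an ancestor of any other common ancestor — it is the merge base.

2a74d50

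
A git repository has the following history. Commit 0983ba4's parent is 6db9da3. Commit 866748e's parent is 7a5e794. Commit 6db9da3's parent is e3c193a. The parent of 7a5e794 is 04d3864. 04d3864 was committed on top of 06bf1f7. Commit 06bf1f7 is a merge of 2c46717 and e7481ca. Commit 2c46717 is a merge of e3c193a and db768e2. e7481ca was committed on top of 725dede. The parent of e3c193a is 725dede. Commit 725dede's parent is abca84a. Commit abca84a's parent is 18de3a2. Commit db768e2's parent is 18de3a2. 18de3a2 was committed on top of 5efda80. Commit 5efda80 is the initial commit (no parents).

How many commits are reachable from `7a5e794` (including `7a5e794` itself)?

11

Walking parent pointers from 7a5e794: reachable set = {04d3864, 06bf1f7, 18de3a2, 2c46717, 5efda80, 725dede, 7a5e794, abca84a, db768e2, e3c193a, e7481ca}.
That is 11 commits.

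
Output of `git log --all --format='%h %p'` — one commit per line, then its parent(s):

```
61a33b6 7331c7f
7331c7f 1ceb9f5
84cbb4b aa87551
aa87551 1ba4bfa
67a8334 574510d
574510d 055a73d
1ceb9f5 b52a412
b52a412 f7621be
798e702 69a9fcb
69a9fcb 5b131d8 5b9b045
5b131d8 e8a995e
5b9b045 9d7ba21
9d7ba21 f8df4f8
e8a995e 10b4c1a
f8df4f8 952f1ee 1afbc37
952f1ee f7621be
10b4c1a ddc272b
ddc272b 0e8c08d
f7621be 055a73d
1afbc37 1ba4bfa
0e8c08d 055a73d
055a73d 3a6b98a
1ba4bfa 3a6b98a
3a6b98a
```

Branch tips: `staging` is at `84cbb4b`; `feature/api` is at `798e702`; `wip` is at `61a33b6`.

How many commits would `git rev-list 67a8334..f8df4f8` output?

5

Reachable from f8df4f8: {055a73d, 1afbc37, 1ba4bfa, 3a6b98a, 952f1ee, f7621be, f8df4f8}.
Reachable from 67a8334: {055a73d, 3a6b98a, 574510d, 67a8334}.
In f8df4f8's history but not 67a8334's: {1afbc37, 1ba4bfa, 952f1ee, f7621be, f8df4f8} — 5 commits.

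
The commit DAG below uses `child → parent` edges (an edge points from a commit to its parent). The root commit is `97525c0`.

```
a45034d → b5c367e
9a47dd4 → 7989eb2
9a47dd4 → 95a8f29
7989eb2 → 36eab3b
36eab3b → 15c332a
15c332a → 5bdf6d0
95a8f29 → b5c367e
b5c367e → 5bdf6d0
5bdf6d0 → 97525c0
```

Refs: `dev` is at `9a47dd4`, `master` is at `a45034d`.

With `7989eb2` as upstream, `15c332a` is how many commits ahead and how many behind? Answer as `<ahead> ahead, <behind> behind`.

0 ahead, 2 behind

Reachable from 15c332a: {15c332a, 5bdf6d0, 97525c0}.
Reachable from 7989eb2: {15c332a, 36eab3b, 5bdf6d0, 7989eb2, 97525c0}.
Only in 15c332a's history (ahead): {} — 0.
Only in 7989eb2's history (behind): {36eab3b, 7989eb2} — 2.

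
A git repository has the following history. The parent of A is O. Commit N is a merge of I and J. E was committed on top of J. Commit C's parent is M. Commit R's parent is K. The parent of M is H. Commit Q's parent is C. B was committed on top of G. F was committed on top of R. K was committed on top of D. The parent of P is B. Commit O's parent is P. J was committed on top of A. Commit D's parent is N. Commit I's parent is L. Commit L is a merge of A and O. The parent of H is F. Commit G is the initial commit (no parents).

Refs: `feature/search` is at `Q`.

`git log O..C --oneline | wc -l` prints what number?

12

Reachable from C: {A, B, C, D, F, G, H, I, J, K, L, M, N, O, P, R}.
Reachable from O: {B, G, O, P}.
In C's history but not O's: {A, C, D, F, H, I, J, K, L, M, N, R} — 12 commits.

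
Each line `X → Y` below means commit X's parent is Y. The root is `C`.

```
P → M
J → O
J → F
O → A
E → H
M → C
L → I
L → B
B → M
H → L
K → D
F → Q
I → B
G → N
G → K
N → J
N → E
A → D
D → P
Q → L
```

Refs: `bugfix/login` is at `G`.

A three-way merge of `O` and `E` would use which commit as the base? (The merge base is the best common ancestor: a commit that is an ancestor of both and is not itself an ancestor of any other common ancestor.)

M

Ancestors of O: {A, C, D, M, O, P}.
Ancestors of E: {B, C, E, H, I, L, M}.
Common ancestors: {C, M}.
Among these, M is not an ancestor of any other common ancestor — it is the merge base.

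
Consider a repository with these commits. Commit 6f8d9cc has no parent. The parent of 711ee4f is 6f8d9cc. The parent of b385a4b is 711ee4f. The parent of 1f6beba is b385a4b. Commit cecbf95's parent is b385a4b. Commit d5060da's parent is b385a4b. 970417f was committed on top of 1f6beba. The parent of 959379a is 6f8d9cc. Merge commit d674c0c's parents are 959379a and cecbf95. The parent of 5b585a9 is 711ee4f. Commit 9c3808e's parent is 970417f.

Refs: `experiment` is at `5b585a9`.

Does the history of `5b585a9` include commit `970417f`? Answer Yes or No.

No

Ancestors of 5b585a9: {5b585a9, 6f8d9cc, 711ee4f}.
970417f is not in that set, so it is not an ancestor of 5b585a9.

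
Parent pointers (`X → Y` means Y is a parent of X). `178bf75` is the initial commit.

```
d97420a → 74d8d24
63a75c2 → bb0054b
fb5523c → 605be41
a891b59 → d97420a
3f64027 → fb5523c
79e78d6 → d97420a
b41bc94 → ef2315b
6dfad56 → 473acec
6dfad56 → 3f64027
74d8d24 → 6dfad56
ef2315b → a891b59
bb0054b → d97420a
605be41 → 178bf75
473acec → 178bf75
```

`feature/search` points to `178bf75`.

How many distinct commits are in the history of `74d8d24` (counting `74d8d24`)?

Walking parent pointers from 74d8d24: reachable set = {178bf75, 3f64027, 473acec, 605be41, 6dfad56, 74d8d24, fb5523c}.
That is 7 commits.

7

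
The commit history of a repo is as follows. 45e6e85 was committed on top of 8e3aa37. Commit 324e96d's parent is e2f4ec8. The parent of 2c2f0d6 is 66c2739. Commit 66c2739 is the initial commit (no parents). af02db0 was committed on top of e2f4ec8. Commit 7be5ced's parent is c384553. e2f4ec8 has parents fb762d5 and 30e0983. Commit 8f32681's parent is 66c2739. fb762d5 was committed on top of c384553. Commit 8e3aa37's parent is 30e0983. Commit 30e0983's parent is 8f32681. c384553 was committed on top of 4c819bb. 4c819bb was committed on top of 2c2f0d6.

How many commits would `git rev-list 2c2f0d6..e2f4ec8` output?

6

Reachable from e2f4ec8: {2c2f0d6, 30e0983, 4c819bb, 66c2739, 8f32681, c384553, e2f4ec8, fb762d5}.
Reachable from 2c2f0d6: {2c2f0d6, 66c2739}.
In e2f4ec8's history but not 2c2f0d6's: {30e0983, 4c819bb, 8f32681, c384553, e2f4ec8, fb762d5} — 6 commits.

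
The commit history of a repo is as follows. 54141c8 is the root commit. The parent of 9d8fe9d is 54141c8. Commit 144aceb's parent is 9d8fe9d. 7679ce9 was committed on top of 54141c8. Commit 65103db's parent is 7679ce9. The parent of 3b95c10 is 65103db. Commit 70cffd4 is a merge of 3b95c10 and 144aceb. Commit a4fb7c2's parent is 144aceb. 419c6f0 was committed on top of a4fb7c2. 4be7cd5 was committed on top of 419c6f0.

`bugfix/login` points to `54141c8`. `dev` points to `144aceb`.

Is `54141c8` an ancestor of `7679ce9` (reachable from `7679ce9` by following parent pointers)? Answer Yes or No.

Ancestors of 7679ce9 (commits reachable by following parents): {54141c8, 7679ce9}.
54141c8 is in that set, so it is an ancestor of 7679ce9.

Yes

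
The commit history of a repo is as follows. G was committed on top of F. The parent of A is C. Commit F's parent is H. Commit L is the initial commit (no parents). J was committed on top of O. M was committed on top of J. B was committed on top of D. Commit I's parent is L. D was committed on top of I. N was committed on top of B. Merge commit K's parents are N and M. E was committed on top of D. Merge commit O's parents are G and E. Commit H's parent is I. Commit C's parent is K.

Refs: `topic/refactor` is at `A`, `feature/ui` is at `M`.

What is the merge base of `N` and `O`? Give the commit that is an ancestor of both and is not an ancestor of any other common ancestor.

Ancestors of N: {B, D, I, L, N}.
Ancestors of O: {D, E, F, G, H, I, L, O}.
Common ancestors: {D, I, L}.
Among these, D is not an ancestor of any other common ancestor — it is the merge base.

D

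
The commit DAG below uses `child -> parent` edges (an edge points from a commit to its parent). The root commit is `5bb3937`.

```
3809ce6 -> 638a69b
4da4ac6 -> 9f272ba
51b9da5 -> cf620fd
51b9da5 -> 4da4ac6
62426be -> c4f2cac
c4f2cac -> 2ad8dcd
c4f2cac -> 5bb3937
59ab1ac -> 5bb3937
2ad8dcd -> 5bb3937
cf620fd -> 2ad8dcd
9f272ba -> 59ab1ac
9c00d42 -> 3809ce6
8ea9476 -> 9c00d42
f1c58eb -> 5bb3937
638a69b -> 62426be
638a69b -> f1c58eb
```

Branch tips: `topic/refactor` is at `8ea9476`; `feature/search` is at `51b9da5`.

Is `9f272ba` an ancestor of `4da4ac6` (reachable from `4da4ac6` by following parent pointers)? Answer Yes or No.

Yes

Ancestors of 4da4ac6 (commits reachable by following parents): {4da4ac6, 59ab1ac, 5bb3937, 9f272ba}.
9f272ba is in that set, so it is an ancestor of 4da4ac6.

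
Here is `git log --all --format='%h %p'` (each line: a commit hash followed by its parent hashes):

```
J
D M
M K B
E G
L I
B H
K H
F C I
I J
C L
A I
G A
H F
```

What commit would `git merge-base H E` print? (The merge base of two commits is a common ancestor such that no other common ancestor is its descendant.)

I

Ancestors of H: {C, F, H, I, J, L}.
Ancestors of E: {A, E, G, I, J}.
Common ancestors: {I, J}.
Among these, I is not an ancestor of any other common ancestor — it is the merge base.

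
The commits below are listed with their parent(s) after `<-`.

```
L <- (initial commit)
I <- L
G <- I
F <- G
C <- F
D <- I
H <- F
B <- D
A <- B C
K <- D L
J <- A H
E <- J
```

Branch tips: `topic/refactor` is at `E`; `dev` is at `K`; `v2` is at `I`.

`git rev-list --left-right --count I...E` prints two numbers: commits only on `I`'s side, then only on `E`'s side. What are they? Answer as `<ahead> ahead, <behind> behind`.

Reachable from I: {I, L}.
Reachable from E: {A, B, C, D, E, F, G, H, I, J, L}.
Only in I's history (ahead): {} — 0.
Only in E's history (behind): {A, B, C, D, E, F, G, H, J} — 9.

0 ahead, 9 behind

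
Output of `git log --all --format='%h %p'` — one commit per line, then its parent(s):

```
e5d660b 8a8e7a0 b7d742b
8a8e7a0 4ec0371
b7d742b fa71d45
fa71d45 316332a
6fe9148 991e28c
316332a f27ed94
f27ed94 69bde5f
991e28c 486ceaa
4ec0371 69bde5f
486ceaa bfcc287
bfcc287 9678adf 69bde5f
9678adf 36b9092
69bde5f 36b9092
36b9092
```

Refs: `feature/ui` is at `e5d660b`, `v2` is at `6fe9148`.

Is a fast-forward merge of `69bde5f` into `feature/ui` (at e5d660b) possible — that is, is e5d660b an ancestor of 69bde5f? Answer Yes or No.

No

A fast-forward from e5d660b to 69bde5f is possible iff e5d660b is an ancestor of 69bde5f.
Ancestors of 69bde5f: {36b9092, 69bde5f}.
e5d660b is not among them, so fast-forward is not possible.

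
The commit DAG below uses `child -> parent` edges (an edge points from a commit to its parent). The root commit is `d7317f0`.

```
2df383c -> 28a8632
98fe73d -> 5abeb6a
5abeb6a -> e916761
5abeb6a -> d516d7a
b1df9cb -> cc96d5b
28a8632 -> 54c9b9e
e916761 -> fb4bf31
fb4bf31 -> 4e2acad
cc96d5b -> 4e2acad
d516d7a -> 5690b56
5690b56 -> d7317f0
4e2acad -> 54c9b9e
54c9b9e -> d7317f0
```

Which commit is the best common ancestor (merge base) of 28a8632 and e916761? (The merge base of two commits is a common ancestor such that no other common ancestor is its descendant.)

Ancestors of 28a8632: {28a8632, 54c9b9e, d7317f0}.
Ancestors of e916761: {4e2acad, 54c9b9e, d7317f0, e916761, fb4bf31}.
Common ancestors: {54c9b9e, d7317f0}.
Among these, 54c9b9e is not an ancestor of any other common ancestor — it is the merge base.

54c9b9e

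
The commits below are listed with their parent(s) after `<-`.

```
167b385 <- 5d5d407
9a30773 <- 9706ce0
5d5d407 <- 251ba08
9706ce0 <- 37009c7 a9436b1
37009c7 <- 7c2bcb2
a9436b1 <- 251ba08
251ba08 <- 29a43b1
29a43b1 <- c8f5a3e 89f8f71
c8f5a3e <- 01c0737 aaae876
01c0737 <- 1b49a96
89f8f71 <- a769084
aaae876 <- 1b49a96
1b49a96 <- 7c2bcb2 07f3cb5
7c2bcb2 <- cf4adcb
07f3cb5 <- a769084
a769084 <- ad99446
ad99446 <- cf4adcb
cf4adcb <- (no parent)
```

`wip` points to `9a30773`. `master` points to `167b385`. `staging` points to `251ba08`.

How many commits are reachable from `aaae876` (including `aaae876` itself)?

7

Walking parent pointers from aaae876: reachable set = {07f3cb5, 1b49a96, 7c2bcb2, a769084, aaae876, ad99446, cf4adcb}.
That is 7 commits.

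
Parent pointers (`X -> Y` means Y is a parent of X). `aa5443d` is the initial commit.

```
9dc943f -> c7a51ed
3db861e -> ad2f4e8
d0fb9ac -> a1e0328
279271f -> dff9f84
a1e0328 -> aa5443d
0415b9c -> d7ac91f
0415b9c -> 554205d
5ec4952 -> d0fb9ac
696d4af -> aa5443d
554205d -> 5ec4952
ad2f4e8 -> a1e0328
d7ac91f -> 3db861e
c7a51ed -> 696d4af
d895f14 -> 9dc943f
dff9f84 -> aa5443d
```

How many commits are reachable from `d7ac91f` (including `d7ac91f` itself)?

5

Walking parent pointers from d7ac91f: reachable set = {3db861e, a1e0328, aa5443d, ad2f4e8, d7ac91f}.
That is 5 commits.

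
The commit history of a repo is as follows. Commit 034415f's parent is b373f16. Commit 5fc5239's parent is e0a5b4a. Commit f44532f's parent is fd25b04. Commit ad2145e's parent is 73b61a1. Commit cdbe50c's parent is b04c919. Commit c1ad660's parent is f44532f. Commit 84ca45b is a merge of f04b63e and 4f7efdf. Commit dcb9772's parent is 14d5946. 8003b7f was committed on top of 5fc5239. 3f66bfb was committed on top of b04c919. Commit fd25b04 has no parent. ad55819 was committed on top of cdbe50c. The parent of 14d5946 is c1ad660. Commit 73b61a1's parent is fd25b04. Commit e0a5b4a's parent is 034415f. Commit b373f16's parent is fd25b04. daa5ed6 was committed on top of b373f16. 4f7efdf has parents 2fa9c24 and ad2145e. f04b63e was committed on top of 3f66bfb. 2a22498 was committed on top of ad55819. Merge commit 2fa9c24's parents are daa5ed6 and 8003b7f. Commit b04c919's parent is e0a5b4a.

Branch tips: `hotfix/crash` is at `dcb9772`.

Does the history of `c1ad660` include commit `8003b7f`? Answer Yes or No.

Ancestors of c1ad660: {c1ad660, f44532f, fd25b04}.
8003b7f is not in that set, so it is not an ancestor of c1ad660.

No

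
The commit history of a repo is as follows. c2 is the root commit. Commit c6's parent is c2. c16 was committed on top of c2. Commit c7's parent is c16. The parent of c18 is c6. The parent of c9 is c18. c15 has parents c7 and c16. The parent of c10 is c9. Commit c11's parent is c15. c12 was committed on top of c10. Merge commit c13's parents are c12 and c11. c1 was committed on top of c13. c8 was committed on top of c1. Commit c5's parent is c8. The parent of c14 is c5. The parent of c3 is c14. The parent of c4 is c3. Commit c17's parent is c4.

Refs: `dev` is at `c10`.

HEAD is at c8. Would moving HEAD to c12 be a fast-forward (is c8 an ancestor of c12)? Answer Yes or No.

No

A fast-forward from c8 to c12 is possible iff c8 is an ancestor of c12.
Ancestors of c12: {c10, c12, c18, c2, c6, c9}.
c8 is not among them, so fast-forward is not possible.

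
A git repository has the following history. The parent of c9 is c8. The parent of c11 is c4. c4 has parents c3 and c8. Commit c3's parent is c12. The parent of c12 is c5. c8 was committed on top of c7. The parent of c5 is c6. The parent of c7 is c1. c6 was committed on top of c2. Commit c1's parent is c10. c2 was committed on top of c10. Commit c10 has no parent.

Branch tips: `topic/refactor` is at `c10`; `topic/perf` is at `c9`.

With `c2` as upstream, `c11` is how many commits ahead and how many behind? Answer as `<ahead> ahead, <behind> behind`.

Reachable from c11: {c1, c10, c11, c12, c2, c3, c4, c5, c6, c7, c8}.
Reachable from c2: {c10, c2}.
Only in c11's history (ahead): {c1, c11, c12, c3, c4, c5, c6, c7, c8} — 9.
Only in c2's history (behind): {} — 0.

9 ahead, 0 behind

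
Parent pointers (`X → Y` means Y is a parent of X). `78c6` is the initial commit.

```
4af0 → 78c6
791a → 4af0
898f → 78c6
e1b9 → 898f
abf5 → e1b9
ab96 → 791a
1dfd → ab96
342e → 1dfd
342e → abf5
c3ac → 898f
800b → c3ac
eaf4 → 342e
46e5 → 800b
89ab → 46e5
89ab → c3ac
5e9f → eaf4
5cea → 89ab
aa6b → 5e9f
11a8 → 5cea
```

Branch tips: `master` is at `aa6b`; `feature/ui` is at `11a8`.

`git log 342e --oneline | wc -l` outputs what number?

Walking parent pointers from 342e: reachable set = {1dfd, 342e, 4af0, 78c6, 791a, 898f, ab96, abf5, e1b9}.
That is 9 commits.

9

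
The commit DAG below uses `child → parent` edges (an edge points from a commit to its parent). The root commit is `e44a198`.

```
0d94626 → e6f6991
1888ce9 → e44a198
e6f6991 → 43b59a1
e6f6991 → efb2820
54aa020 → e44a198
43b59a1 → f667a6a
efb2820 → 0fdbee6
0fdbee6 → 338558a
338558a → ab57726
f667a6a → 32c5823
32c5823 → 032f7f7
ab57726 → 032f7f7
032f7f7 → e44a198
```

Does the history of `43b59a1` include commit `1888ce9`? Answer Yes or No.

Ancestors of 43b59a1: {032f7f7, 32c5823, 43b59a1, e44a198, f667a6a}.
1888ce9 is not in that set, so it is not an ancestor of 43b59a1.

No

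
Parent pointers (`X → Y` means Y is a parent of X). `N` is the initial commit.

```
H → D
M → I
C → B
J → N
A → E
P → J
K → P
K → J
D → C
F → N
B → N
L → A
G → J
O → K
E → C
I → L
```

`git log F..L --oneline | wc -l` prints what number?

Reachable from L: {A, B, C, E, L, N}.
Reachable from F: {F, N}.
In L's history but not F's: {A, B, C, E, L} — 5 commits.

5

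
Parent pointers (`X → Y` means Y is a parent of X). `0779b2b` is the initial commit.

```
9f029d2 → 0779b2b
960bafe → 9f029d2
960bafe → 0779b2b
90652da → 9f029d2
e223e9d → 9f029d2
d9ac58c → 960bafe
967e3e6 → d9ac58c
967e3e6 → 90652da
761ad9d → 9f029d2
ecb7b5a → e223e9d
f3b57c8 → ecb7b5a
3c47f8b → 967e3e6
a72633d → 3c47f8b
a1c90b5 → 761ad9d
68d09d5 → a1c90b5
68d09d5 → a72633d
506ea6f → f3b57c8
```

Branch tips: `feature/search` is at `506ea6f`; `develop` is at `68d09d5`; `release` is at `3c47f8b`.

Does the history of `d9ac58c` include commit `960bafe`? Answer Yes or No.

Ancestors of d9ac58c (commits reachable by following parents): {0779b2b, 960bafe, 9f029d2, d9ac58c}.
960bafe is in that set, so it is an ancestor of d9ac58c.

Yes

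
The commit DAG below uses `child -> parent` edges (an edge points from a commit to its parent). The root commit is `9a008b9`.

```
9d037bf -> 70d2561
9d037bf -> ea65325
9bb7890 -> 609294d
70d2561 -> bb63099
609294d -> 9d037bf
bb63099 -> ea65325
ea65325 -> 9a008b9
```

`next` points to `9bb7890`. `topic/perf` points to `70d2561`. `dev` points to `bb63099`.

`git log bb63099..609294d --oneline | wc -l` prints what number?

Reachable from 609294d: {609294d, 70d2561, 9a008b9, 9d037bf, bb63099, ea65325}.
Reachable from bb63099: {9a008b9, bb63099, ea65325}.
In 609294d's history but not bb63099's: {609294d, 70d2561, 9d037bf} — 3 commits.

3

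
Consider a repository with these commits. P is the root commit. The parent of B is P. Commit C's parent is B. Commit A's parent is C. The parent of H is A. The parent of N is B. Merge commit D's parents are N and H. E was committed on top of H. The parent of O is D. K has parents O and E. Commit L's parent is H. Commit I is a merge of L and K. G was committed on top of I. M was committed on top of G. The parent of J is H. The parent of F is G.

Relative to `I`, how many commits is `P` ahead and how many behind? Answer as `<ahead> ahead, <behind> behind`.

0 ahead, 11 behind

Reachable from P: {P}.
Reachable from I: {A, B, C, D, E, H, I, K, L, N, O, P}.
Only in P's history (ahead): {} — 0.
Only in I's history (behind): {A, B, C, D, E, H, I, K, L, N, O} — 11.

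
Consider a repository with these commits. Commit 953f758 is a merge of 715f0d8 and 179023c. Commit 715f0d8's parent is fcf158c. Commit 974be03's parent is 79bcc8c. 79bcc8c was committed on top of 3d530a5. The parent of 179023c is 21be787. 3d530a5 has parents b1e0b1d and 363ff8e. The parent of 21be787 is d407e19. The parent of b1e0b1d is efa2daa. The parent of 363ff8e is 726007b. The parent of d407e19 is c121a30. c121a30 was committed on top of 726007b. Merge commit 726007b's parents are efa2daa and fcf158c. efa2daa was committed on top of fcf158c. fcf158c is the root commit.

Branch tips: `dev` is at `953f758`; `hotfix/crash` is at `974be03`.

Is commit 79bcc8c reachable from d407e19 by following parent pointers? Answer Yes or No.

No

Ancestors of d407e19: {726007b, c121a30, d407e19, efa2daa, fcf158c}.
79bcc8c is not in that set, so it is not an ancestor of d407e19.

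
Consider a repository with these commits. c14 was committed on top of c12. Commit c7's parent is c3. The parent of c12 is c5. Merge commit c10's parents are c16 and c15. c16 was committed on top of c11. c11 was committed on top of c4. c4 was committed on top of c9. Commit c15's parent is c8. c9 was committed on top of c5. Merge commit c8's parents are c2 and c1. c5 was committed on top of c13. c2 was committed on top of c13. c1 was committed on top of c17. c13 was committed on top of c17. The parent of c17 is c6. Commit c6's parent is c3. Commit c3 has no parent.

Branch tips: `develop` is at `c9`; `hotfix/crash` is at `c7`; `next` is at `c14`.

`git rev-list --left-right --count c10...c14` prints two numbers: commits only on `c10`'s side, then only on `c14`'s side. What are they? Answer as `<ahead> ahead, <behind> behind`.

9 ahead, 2 behind

Reachable from c10: {c1, c10, c11, c13, c15, c16, c17, c2, c3, c4, c5, c6, c8, c9}.
Reachable from c14: {c12, c13, c14, c17, c3, c5, c6}.
Only in c10's history (ahead): {c1, c10, c11, c15, c16, c2, c4, c8, c9} — 9.
Only in c14's history (behind): {c12, c14} — 2.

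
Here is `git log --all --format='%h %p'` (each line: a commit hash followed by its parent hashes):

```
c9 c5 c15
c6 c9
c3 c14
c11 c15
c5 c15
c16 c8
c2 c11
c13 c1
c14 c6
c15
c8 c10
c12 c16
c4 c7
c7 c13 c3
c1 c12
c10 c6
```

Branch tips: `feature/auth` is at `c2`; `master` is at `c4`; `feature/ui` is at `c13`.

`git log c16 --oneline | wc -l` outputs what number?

7

Walking parent pointers from c16: reachable set = {c10, c15, c16, c5, c6, c8, c9}.
That is 7 commits.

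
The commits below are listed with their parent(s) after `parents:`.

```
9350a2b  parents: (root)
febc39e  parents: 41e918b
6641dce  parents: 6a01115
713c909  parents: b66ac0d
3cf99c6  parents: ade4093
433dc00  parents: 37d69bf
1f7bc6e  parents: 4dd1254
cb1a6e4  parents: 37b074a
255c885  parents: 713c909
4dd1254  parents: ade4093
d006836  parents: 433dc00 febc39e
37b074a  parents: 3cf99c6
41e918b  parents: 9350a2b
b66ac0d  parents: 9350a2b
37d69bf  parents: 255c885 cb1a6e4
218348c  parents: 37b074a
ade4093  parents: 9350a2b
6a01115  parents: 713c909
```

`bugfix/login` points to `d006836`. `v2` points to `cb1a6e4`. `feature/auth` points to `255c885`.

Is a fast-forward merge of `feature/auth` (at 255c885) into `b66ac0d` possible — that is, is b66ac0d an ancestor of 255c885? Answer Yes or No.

Yes

A fast-forward from b66ac0d to 255c885 is possible iff b66ac0d is an ancestor of 255c885.
Ancestors of 255c885: {255c885, 713c909, 9350a2b, b66ac0d}.
b66ac0d is among them, so fast-forward is possible.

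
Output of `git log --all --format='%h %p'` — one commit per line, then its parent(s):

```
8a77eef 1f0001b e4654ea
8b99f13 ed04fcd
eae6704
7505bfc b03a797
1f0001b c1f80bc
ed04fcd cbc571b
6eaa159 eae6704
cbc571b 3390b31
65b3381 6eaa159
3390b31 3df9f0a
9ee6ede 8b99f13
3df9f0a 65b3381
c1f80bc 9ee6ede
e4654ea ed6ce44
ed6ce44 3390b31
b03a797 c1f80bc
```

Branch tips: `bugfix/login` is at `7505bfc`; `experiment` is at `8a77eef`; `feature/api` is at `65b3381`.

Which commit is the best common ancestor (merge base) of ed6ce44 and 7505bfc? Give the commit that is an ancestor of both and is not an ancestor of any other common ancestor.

3390b31

Ancestors of ed6ce44: {3390b31, 3df9f0a, 65b3381, 6eaa159, eae6704, ed6ce44}.
Ancestors of 7505bfc: {3390b31, 3df9f0a, 65b3381, 6eaa159, 7505bfc, 8b99f13, 9ee6ede, b03a797, c1f80bc, cbc571b, eae6704, ed04fcd}.
Common ancestors: {3390b31, 3df9f0a, 65b3381, 6eaa159, eae6704}.
Among these, 3390b31 is not an ancestor of any other common ancestor — it is the merge base.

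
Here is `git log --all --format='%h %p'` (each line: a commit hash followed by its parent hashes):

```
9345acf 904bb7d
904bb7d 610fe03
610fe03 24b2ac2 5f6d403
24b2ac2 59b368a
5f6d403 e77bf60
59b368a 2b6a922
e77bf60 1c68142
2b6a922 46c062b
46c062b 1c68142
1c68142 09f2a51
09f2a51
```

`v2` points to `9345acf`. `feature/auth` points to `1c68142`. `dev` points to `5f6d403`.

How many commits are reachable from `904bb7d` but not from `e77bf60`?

Reachable from 904bb7d: {09f2a51, 1c68142, 24b2ac2, 2b6a922, 46c062b, 59b368a, 5f6d403, 610fe03, 904bb7d, e77bf60}.
Reachable from e77bf60: {09f2a51, 1c68142, e77bf60}.
In 904bb7d's history but not e77bf60's: {24b2ac2, 2b6a922, 46c062b, 59b368a, 5f6d403, 610fe03, 904bb7d} — 7 commits.

7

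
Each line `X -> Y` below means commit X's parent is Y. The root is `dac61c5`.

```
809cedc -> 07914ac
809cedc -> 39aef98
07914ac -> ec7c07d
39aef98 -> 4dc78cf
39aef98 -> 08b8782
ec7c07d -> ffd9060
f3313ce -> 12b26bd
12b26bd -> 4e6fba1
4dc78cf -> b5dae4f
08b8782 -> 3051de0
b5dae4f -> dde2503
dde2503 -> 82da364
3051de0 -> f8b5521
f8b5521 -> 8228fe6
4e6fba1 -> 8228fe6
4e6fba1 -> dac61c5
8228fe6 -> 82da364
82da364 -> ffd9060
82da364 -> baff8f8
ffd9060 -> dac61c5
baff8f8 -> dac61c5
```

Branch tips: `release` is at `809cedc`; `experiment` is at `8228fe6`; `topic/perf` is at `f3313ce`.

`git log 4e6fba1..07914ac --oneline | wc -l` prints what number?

Reachable from 07914ac: {07914ac, dac61c5, ec7c07d, ffd9060}.
Reachable from 4e6fba1: {4e6fba1, 8228fe6, 82da364, baff8f8, dac61c5, ffd9060}.
In 07914ac's history but not 4e6fba1's: {07914ac, ec7c07d} — 2 commits.

2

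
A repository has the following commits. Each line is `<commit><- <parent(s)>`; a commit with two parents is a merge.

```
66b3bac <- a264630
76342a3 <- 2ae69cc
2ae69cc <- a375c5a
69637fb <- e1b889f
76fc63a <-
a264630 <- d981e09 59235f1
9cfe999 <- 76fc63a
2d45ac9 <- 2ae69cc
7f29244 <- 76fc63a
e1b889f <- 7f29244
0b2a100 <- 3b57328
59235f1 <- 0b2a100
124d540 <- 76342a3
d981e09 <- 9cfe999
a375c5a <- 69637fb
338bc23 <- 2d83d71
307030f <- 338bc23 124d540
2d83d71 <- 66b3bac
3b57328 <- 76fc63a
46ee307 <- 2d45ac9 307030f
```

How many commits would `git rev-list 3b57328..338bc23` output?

8

Reachable from 338bc23: {0b2a100, 2d83d71, 338bc23, 3b57328, 59235f1, 66b3bac, 76fc63a, 9cfe999, a264630, d981e09}.
Reachable from 3b57328: {3b57328, 76fc63a}.
In 338bc23's history but not 3b57328's: {0b2a100, 2d83d71, 338bc23, 59235f1, 66b3bac, 9cfe999, a264630, d981e09} — 8 commits.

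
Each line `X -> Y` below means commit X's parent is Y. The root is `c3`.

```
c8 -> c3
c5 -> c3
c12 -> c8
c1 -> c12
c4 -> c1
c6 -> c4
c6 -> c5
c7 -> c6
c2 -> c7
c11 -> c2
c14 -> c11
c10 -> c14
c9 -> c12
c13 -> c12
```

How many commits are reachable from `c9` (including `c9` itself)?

4

Walking parent pointers from c9: reachable set = {c12, c3, c8, c9}.
That is 4 commits.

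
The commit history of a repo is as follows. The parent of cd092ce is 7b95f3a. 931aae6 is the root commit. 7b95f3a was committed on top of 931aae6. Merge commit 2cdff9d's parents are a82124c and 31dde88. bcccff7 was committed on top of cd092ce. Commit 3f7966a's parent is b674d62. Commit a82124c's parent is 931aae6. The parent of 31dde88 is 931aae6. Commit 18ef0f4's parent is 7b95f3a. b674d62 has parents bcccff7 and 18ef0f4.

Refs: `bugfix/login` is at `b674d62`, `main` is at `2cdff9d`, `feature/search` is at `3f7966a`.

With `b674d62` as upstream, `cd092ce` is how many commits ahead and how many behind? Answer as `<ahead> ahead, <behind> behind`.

0 ahead, 3 behind

Reachable from cd092ce: {7b95f3a, 931aae6, cd092ce}.
Reachable from b674d62: {18ef0f4, 7b95f3a, 931aae6, b674d62, bcccff7, cd092ce}.
Only in cd092ce's history (ahead): {} — 0.
Only in b674d62's history (behind): {18ef0f4, b674d62, bcccff7} — 3.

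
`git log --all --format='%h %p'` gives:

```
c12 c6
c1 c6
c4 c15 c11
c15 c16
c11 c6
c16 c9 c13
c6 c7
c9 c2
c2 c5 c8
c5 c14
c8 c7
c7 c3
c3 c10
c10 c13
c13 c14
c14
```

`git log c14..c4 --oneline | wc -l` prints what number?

13

Reachable from c4: {c10, c11, c13, c14, c15, c16, c2, c3, c4, c5, c6, c7, c8, c9}.
Reachable from c14: {c14}.
In c4's history but not c14's: {c10, c11, c13, c15, c16, c2, c3, c4, c5, c6, c7, c8, c9} — 13 commits.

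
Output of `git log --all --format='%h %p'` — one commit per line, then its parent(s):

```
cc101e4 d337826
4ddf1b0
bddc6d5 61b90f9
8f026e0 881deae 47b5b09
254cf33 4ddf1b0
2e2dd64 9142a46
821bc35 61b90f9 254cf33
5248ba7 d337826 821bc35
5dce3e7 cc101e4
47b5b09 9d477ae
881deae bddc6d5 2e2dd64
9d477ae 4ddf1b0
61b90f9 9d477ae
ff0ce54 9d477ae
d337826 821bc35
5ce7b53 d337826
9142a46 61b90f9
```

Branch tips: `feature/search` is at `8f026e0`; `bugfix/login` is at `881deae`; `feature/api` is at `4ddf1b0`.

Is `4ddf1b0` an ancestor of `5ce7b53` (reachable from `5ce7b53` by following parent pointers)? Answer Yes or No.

Yes

Ancestors of 5ce7b53 (commits reachable by following parents): {254cf33, 4ddf1b0, 5ce7b53, 61b90f9, 821bc35, 9d477ae, d337826}.
4ddf1b0 is in that set, so it is an ancestor of 5ce7b53.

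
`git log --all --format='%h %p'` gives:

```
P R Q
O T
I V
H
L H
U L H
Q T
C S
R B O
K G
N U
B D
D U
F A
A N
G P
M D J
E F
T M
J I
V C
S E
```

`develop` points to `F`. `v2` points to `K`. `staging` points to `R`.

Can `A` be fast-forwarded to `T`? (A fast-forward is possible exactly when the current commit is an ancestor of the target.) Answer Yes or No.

Yes

A fast-forward from A to T is possible iff A is an ancestor of T.
Ancestors of T: {A, C, D, E, F, H, I, J, L, M, N, S, T, U, V}.
A is among them, so fast-forward is possible.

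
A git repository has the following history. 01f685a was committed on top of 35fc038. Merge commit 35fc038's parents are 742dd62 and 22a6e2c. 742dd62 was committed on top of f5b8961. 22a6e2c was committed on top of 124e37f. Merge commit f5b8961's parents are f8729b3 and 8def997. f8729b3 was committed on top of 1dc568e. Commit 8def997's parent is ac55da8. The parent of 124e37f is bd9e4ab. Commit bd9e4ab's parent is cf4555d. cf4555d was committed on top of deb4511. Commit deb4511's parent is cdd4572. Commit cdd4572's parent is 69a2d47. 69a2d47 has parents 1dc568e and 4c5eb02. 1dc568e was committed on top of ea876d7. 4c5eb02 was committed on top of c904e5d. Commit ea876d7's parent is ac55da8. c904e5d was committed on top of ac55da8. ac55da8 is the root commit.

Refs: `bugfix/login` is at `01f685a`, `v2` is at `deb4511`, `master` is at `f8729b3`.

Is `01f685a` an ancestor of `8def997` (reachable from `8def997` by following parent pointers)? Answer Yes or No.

Ancestors of 8def997: {8def997, ac55da8}.
01f685a is not in that set, so it is not an ancestor of 8def997.

No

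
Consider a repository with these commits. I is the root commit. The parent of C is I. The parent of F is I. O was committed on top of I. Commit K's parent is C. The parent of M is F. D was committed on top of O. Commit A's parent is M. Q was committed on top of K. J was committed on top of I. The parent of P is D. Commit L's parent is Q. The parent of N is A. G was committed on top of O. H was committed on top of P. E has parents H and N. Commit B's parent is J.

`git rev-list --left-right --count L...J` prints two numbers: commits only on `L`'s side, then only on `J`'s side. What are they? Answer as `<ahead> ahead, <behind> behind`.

4 ahead, 1 behind

Reachable from L: {C, I, K, L, Q}.
Reachable from J: {I, J}.
Only in L's history (ahead): {C, K, L, Q} — 4.
Only in J's history (behind): {J} — 1.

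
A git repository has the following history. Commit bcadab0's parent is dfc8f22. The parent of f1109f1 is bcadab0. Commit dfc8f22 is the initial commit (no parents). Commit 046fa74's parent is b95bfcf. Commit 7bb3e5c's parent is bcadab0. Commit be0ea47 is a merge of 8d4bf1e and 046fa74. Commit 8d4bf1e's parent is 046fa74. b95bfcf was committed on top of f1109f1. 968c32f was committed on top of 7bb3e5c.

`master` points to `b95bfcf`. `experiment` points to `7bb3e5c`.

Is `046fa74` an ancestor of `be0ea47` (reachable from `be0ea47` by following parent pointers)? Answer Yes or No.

Yes

Ancestors of be0ea47 (commits reachable by following parents): {046fa74, 8d4bf1e, b95bfcf, bcadab0, be0ea47, dfc8f22, f1109f1}.
046fa74 is in that set, so it is an ancestor of be0ea47.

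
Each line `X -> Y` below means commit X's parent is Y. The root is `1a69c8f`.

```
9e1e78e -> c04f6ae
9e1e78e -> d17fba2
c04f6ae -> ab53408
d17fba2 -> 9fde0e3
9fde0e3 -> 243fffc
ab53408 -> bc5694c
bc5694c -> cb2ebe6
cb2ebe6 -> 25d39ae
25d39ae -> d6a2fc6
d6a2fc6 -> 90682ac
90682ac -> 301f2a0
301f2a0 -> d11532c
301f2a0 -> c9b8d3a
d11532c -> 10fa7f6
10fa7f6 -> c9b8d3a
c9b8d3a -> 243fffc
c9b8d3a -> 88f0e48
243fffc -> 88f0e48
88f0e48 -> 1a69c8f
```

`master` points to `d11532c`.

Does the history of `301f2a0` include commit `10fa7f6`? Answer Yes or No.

Ancestors of 301f2a0 (commits reachable by following parents): {10fa7f6, 1a69c8f, 243fffc, 301f2a0, 88f0e48, c9b8d3a, d11532c}.
10fa7f6 is in that set, so it is an ancestor of 301f2a0.

Yes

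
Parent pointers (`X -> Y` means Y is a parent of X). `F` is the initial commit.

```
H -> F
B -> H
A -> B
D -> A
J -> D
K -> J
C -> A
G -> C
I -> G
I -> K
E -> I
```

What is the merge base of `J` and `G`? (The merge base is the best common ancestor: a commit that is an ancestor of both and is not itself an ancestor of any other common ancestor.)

Ancestors of J: {A, B, D, F, H, J}.
Ancestors of G: {A, B, C, F, G, H}.
Common ancestors: {A, B, F, H}.
Among these, A is not an ancestor of any other common ancestor — it is the merge base.

A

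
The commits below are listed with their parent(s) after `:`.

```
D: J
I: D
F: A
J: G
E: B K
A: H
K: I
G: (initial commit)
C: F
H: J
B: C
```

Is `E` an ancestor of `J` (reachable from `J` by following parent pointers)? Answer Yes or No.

Ancestors of J: {G, J}.
E is not in that set, so it is not an ancestor of J.

No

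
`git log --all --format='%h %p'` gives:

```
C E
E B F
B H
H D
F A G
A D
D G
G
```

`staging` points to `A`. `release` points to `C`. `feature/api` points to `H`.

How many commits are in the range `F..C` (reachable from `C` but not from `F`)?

4

Reachable from C: {A, B, C, D, E, F, G, H}.
Reachable from F: {A, D, F, G}.
In C's history but not F's: {B, C, E, H} — 4 commits.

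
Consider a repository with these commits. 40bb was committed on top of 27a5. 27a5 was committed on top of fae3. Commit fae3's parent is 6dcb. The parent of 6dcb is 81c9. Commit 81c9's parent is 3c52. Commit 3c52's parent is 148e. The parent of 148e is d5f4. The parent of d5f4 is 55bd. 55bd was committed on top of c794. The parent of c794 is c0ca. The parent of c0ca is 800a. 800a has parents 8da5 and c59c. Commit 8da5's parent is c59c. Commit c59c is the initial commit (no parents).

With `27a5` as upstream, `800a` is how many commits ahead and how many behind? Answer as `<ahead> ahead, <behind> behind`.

Reachable from 800a: {800a, 8da5, c59c}.
Reachable from 27a5: {148e, 27a5, 3c52, 55bd, 6dcb, 800a, 81c9, 8da5, c0ca, c59c, c794, d5f4, fae3}.
Only in 800a's history (ahead): {} — 0.
Only in 27a5's history (behind): {148e, 27a5, 3c52, 55bd, 6dcb, 81c9, c0ca, c794, d5f4, fae3} — 10.

0 ahead, 10 behind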